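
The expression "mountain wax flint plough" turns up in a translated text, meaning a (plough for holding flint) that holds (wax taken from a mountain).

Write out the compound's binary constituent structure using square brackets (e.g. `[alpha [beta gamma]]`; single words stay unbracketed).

[[mountain wax] [flint plough]]

Whole compound: head "plough" (specifically "flint plough"), modifier "mountain wax".
"mountain wax" → head "wax", modifier "mountain".
"flint plough" → head "plough", modifier "flint".
Assembled: [[mountain wax] [flint plough]].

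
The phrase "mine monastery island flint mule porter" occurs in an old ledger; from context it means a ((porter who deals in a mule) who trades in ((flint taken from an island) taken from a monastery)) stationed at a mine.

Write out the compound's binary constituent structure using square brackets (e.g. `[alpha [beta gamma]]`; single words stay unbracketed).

The outermost head in the paraphrase is "porter" (specifically "monastery island flint mule porter"), modified by "mine".
Inside "monastery island flint mule porter": head "porter" (specifically "mule porter"), modifier "monastery island flint".
Inside "monastery island flint": head "flint" (specifically "island flint"), modifier "monastery".
Inside "island flint": head "flint", modifier "island".
Inside "mule porter": head "porter", modifier "mule".
So the structure is [mine [[monastery [island flint]] [mule porter]]].

[mine [[monastery [island flint]] [mule porter]]]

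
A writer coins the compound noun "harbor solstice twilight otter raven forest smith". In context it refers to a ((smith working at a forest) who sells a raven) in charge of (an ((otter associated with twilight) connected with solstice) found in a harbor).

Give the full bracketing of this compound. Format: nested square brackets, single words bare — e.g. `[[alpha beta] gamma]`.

[[harbor [solstice [twilight otter]]] [raven [forest smith]]]

Whole compound: head "smith" (specifically "raven forest smith"), modifier "harbor solstice twilight otter".
Inside "harbor solstice twilight otter": head "otter" (specifically "solstice twilight otter"), modifier "harbor".
Inside "solstice twilight otter": head "otter" (specifically "twilight otter"), modifier "solstice".
Inside "twilight otter": head "otter", modifier "twilight".
Inside "raven forest smith": head "smith" (specifically "forest smith"), modifier "raven".
Inside "forest smith": head "smith", modifier "forest".
Assembled: [[harbor [solstice [twilight otter]]] [raven [forest smith]]].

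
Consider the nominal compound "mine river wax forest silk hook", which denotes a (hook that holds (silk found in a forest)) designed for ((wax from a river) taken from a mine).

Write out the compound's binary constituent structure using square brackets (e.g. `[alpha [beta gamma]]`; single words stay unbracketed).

[[mine [river wax]] [[forest silk] hook]]

At the top level: head "hook" (specifically "forest silk hook"); modifier "mine river wax".
Within "mine river wax", the head is "wax" (specifically "river wax") and the modifier is "mine".
Within "river wax", the head is "wax" and the modifier is "river".
Within "forest silk hook", the head is "hook" and the modifier is "forest silk".
Within "forest silk", the head is "silk" and the modifier is "forest".
Putting it together: [[mine [river wax]] [[forest silk] hook]].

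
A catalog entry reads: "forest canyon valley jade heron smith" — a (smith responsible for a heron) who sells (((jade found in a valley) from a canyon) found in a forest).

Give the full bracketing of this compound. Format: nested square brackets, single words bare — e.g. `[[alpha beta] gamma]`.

Whole compound: head "smith" (specifically "heron smith"), modifier "forest canyon valley jade".
Inside "forest canyon valley jade": head "jade" (specifically "canyon valley jade"), modifier "forest".
Inside "canyon valley jade": head "jade" (specifically "valley jade"), modifier "canyon".
Inside "valley jade": head "jade", modifier "valley".
Inside "heron smith": head "smith", modifier "heron".
So the structure is [[forest [canyon [valley jade]]] [heron smith]].

[[forest [canyon [valley jade]]] [heron smith]]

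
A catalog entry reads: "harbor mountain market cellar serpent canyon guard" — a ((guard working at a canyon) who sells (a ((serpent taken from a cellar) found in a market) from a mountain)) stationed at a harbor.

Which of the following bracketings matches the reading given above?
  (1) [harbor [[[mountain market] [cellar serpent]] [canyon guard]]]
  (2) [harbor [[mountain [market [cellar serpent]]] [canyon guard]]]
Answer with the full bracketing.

The paraphrase's head is the "guard" part ("mountain market cellar serpent canyon guard"); its modifier is "harbor".
That top-level split, carried through the inner groups, gives [harbor [[mountain [market [cellar serpent]]] [canyon guard]]].

[harbor [[mountain [market [cellar serpent]]] [canyon guard]]]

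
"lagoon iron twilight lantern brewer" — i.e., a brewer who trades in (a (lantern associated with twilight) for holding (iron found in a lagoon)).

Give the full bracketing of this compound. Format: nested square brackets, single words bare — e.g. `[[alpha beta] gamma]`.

[[[lagoon iron] [twilight lantern]] brewer]

The outermost head in the paraphrase is "brewer", modified by "lagoon iron twilight lantern".
Inside "lagoon iron twilight lantern": head "lantern" (specifically "twilight lantern"), modifier "lagoon iron".
Inside "lagoon iron": head "iron", modifier "lagoon".
Inside "twilight lantern": head "lantern", modifier "twilight".
Putting it together: [[[lagoon iron] [twilight lantern]] brewer].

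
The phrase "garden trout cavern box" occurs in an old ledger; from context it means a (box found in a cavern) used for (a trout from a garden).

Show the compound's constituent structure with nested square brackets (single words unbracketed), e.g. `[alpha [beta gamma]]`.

[[garden trout] [cavern box]]

Whole compound: head "box" (specifically "cavern box"), modifier "garden trout".
"garden trout" → head "trout", modifier "garden".
"cavern box" → head "box", modifier "cavern".
Putting it together: [[garden trout] [cavern box]].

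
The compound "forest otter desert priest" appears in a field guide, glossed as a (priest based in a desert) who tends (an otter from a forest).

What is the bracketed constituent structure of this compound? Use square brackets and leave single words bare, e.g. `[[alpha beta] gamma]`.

Whole compound: head "priest" (specifically "desert priest"), modifier "forest otter".
"forest otter" → head "otter", modifier "forest".
"desert priest" → head "priest", modifier "desert".
Putting it together: [[forest otter] [desert priest]].

[[forest otter] [desert priest]]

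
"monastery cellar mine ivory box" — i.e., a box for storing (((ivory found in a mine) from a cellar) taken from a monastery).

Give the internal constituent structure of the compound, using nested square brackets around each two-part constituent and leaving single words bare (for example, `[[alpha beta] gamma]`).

[[monastery [cellar [mine ivory]]] box]

The outermost head in the paraphrase is "box", modified by "monastery cellar mine ivory".
Within "monastery cellar mine ivory", the head is "ivory" (specifically "cellar mine ivory") and the modifier is "monastery".
Within "cellar mine ivory", the head is "ivory" (specifically "mine ivory") and the modifier is "cellar".
Within "mine ivory", the head is "ivory" and the modifier is "mine".
Assembled: [[monastery [cellar [mine ivory]]] box].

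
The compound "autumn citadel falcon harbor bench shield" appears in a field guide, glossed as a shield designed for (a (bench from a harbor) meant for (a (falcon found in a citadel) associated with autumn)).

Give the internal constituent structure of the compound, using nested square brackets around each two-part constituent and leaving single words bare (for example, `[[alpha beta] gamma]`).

The outermost head in the paraphrase is "shield", modified by "autumn citadel falcon harbor bench".
Inside "autumn citadel falcon harbor bench": head "bench" (specifically "harbor bench"), modifier "autumn citadel falcon".
Inside "autumn citadel falcon": head "falcon" (specifically "citadel falcon"), modifier "autumn".
Inside "citadel falcon": head "falcon", modifier "citadel".
Inside "harbor bench": head "bench", modifier "harbor".
So the structure is [[[autumn [citadel falcon]] [harbor bench]] shield].

[[[autumn [citadel falcon]] [harbor bench]] shield]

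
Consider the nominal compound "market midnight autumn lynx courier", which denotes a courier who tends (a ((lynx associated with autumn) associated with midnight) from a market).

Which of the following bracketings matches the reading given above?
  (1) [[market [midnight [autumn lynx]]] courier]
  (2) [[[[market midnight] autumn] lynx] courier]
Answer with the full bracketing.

[[market [midnight [autumn lynx]]] courier]

The paraphrase's head is the "courier" part ("courier"); its modifier is "market midnight autumn lynx".
That top-level split, carried through the inner groups, gives [[market [midnight [autumn lynx]]] courier].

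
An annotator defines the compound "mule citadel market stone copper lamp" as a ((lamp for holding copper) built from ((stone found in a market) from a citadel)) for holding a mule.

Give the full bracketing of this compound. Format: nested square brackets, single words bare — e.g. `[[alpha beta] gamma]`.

The outermost head in the paraphrase is "lamp" (specifically "citadel market stone copper lamp"), modified by "mule".
Within "citadel market stone copper lamp", the head is "lamp" (specifically "copper lamp") and the modifier is "citadel market stone".
Within "citadel market stone", the head is "stone" (specifically "market stone") and the modifier is "citadel".
Within "market stone", the head is "stone" and the modifier is "market".
Within "copper lamp", the head is "lamp" and the modifier is "copper".
Assembled: [mule [[citadel [market stone]] [copper lamp]]].

[mule [[citadel [market stone]] [copper lamp]]]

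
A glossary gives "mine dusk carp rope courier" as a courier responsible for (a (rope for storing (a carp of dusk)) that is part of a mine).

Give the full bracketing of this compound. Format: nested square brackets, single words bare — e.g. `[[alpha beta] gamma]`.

[[mine [[dusk carp] rope]] courier]

At the top level: head "courier"; modifier "mine dusk carp rope".
Inside "mine dusk carp rope": head "rope" (specifically "dusk carp rope"), modifier "mine".
Inside "dusk carp rope": head "rope", modifier "dusk carp".
Inside "dusk carp": head "carp", modifier "dusk".
Assembled: [[mine [[dusk carp] rope]] courier].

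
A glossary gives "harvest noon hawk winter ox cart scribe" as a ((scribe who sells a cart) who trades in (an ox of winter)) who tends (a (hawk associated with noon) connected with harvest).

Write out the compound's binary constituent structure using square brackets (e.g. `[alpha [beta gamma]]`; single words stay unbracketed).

[[harvest [noon hawk]] [[winter ox] [cart scribe]]]

Whole compound: head "scribe" (specifically "winter ox cart scribe"), modifier "harvest noon hawk".
Within "harvest noon hawk", the head is "hawk" (specifically "noon hawk") and the modifier is "harvest".
Within "noon hawk", the head is "hawk" and the modifier is "noon".
Within "winter ox cart scribe", the head is "scribe" (specifically "cart scribe") and the modifier is "winter ox".
Within "winter ox", the head is "ox" and the modifier is "winter".
Within "cart scribe", the head is "scribe" and the modifier is "cart".
Putting it together: [[harvest [noon hawk]] [[winter ox] [cart scribe]]].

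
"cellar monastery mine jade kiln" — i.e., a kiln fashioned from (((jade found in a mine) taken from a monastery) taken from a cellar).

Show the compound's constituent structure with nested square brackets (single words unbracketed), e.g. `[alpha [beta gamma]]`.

Overall it is a kind of kiln; the modifier is "cellar monastery mine jade".
Inside "cellar monastery mine jade": head "jade" (specifically "monastery mine jade"), modifier "cellar".
Inside "monastery mine jade": head "jade" (specifically "mine jade"), modifier "monastery".
Inside "mine jade": head "jade", modifier "mine".
Putting it together: [[cellar [monastery [mine jade]]] kiln].

[[cellar [monastery [mine jade]]] kiln]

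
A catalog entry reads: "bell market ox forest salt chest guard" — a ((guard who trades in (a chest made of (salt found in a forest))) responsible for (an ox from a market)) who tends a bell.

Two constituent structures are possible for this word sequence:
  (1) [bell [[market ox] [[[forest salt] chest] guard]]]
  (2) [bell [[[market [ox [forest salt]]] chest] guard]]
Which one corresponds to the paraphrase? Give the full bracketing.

[bell [[market ox] [[[forest salt] chest] guard]]]

The paraphrase's head is the "guard" part ("market ox forest salt chest guard"); its modifier is "bell".
That top-level split, carried through the inner groups, gives [bell [[market ox] [[[forest salt] chest] guard]]].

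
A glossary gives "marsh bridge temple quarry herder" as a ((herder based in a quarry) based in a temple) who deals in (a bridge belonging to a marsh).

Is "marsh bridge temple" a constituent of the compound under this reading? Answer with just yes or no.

The top-level split is [marsh bridge] [temple quarry herder]; the full structure is [[marsh bridge] [temple [quarry herder]]].
"marsh bridge temple" straddles a constituent boundary, so it is not a single unit.

no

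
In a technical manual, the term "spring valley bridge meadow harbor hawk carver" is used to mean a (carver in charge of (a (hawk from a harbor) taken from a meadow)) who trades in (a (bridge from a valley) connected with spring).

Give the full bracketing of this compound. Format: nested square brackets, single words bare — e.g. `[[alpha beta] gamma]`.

At the top level: head "carver" (specifically "meadow harbor hawk carver"); modifier "spring valley bridge".
"spring valley bridge" → head "bridge" (specifically "valley bridge"), modifier "spring".
"valley bridge" → head "bridge", modifier "valley".
"meadow harbor hawk carver" → head "carver", modifier "meadow harbor hawk".
"meadow harbor hawk" → head "hawk" (specifically "harbor hawk"), modifier "meadow".
"harbor hawk" → head "hawk", modifier "harbor".
So the structure is [[spring [valley bridge]] [[meadow [harbor hawk]] carver]].

[[spring [valley bridge]] [[meadow [harbor hawk]] carver]]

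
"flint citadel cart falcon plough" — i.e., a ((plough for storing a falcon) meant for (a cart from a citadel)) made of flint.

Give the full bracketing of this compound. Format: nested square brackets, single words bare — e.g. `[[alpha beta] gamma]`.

The outermost head in the paraphrase is "plough" (specifically "citadel cart falcon plough"), modified by "flint".
Within "citadel cart falcon plough", the head is "plough" (specifically "falcon plough") and the modifier is "citadel cart".
Within "citadel cart", the head is "cart" and the modifier is "citadel".
Within "falcon plough", the head is "plough" and the modifier is "falcon".
Assembled: [flint [[citadel cart] [falcon plough]]].

[flint [[citadel cart] [falcon plough]]]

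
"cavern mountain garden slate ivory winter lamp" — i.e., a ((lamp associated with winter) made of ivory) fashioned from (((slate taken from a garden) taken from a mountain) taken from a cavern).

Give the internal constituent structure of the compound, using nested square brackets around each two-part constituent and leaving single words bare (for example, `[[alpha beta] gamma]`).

[[cavern [mountain [garden slate]]] [ivory [winter lamp]]]

Whole compound: head "lamp" (specifically "ivory winter lamp"), modifier "cavern mountain garden slate".
Within "cavern mountain garden slate", the head is "slate" (specifically "mountain garden slate") and the modifier is "cavern".
Within "mountain garden slate", the head is "slate" (specifically "garden slate") and the modifier is "mountain".
Within "garden slate", the head is "slate" and the modifier is "garden".
Within "ivory winter lamp", the head is "lamp" (specifically "winter lamp") and the modifier is "ivory".
Within "winter lamp", the head is "lamp" and the modifier is "winter".
So the structure is [[cavern [mountain [garden slate]]] [ivory [winter lamp]]].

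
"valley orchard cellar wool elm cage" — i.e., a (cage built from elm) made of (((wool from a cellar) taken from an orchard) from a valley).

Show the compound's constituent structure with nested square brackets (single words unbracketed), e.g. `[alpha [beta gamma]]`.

[[valley [orchard [cellar wool]]] [elm cage]]

Whole compound: head "cage" (specifically "elm cage"), modifier "valley orchard cellar wool".
Within "valley orchard cellar wool", the head is "wool" (specifically "orchard cellar wool") and the modifier is "valley".
Within "orchard cellar wool", the head is "wool" (specifically "cellar wool") and the modifier is "orchard".
Within "cellar wool", the head is "wool" and the modifier is "cellar".
Within "elm cage", the head is "cage" and the modifier is "elm".
Assembled: [[valley [orchard [cellar wool]]] [elm cage]].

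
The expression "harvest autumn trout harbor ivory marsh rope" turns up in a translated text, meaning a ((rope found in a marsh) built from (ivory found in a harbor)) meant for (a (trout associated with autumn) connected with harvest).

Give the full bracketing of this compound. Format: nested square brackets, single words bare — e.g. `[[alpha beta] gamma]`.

Whole compound: head "rope" (specifically "harbor ivory marsh rope"), modifier "harvest autumn trout".
"harvest autumn trout" → head "trout" (specifically "autumn trout"), modifier "harvest".
"autumn trout" → head "trout", modifier "autumn".
"harbor ivory marsh rope" → head "rope" (specifically "marsh rope"), modifier "harbor ivory".
"harbor ivory" → head "ivory", modifier "harbor".
"marsh rope" → head "rope", modifier "marsh".
Assembled: [[harvest [autumn trout]] [[harbor ivory] [marsh rope]]].

[[harvest [autumn trout]] [[harbor ivory] [marsh rope]]]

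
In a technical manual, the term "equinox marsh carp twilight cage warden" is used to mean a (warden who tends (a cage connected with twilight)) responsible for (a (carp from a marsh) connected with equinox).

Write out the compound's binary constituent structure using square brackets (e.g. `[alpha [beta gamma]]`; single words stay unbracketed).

At the top level: head "warden" (specifically "twilight cage warden"); modifier "equinox marsh carp".
"equinox marsh carp" → head "carp" (specifically "marsh carp"), modifier "equinox".
"marsh carp" → head "carp", modifier "marsh".
"twilight cage warden" → head "warden", modifier "twilight cage".
"twilight cage" → head "cage", modifier "twilight".
Putting it together: [[equinox [marsh carp]] [[twilight cage] warden]].

[[equinox [marsh carp]] [[twilight cage] warden]]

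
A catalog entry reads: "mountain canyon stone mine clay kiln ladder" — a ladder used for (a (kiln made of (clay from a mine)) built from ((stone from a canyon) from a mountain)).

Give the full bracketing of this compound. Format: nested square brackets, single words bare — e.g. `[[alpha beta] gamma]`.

[[[mountain [canyon stone]] [[mine clay] kiln]] ladder]

Overall it is a kind of ladder; the modifier is "mountain canyon stone mine clay kiln".
Inside "mountain canyon stone mine clay kiln": head "kiln" (specifically "mine clay kiln"), modifier "mountain canyon stone".
Inside "mountain canyon stone": head "stone" (specifically "canyon stone"), modifier "mountain".
Inside "canyon stone": head "stone", modifier "canyon".
Inside "mine clay kiln": head "kiln", modifier "mine clay".
Inside "mine clay": head "clay", modifier "mine".
Assembled: [[[mountain [canyon stone]] [[mine clay] kiln]] ladder].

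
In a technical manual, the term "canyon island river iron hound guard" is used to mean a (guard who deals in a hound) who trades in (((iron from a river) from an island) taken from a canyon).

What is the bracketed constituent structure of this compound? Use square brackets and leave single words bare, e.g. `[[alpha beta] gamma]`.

[[canyon [island [river iron]]] [hound guard]]

The outermost head in the paraphrase is "guard" (specifically "hound guard"), modified by "canyon island river iron".
Within "canyon island river iron", the head is "iron" (specifically "island river iron") and the modifier is "canyon".
Within "island river iron", the head is "iron" (specifically "river iron") and the modifier is "island".
Within "river iron", the head is "iron" and the modifier is "river".
Within "hound guard", the head is "guard" and the modifier is "hound".
So the structure is [[canyon [island [river iron]]] [hound guard]].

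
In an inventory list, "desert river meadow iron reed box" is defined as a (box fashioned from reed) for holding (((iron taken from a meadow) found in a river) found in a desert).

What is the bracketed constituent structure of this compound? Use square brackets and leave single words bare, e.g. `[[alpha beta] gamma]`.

At the top level: head "box" (specifically "reed box"); modifier "desert river meadow iron".
"desert river meadow iron" → head "iron" (specifically "river meadow iron"), modifier "desert".
"river meadow iron" → head "iron" (specifically "meadow iron"), modifier "river".
"meadow iron" → head "iron", modifier "meadow".
"reed box" → head "box", modifier "reed".
Putting it together: [[desert [river [meadow iron]]] [reed box]].

[[desert [river [meadow iron]]] [reed box]]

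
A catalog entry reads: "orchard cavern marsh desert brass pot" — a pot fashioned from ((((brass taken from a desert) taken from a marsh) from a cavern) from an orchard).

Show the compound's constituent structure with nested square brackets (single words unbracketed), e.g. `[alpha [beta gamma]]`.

[[orchard [cavern [marsh [desert brass]]]] pot]

At the top level: head "pot"; modifier "orchard cavern marsh desert brass".
Inside "orchard cavern marsh desert brass": head "brass" (specifically "cavern marsh desert brass"), modifier "orchard".
Inside "cavern marsh desert brass": head "brass" (specifically "marsh desert brass"), modifier "cavern".
Inside "marsh desert brass": head "brass" (specifically "desert brass"), modifier "marsh".
Inside "desert brass": head "brass", modifier "desert".
Assembled: [[orchard [cavern [marsh [desert brass]]]] pot].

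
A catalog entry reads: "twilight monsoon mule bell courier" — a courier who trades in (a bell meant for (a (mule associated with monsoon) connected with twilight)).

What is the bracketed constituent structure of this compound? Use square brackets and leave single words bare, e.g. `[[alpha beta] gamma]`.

At the top level: head "courier"; modifier "twilight monsoon mule bell".
Within "twilight monsoon mule bell", the head is "bell" and the modifier is "twilight monsoon mule".
Within "twilight monsoon mule", the head is "mule" (specifically "monsoon mule") and the modifier is "twilight".
Within "monsoon mule", the head is "mule" and the modifier is "monsoon".
So the structure is [[[twilight [monsoon mule]] bell] courier].

[[[twilight [monsoon mule]] bell] courier]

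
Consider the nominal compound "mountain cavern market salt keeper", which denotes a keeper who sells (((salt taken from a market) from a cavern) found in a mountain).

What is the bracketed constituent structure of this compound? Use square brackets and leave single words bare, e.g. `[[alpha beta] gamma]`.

Whole compound: head "keeper", modifier "mountain cavern market salt".
Inside "mountain cavern market salt": head "salt" (specifically "cavern market salt"), modifier "mountain".
Inside "cavern market salt": head "salt" (specifically "market salt"), modifier "cavern".
Inside "market salt": head "salt", modifier "market".
Assembled: [[mountain [cavern [market salt]]] keeper].

[[mountain [cavern [market salt]]] keeper]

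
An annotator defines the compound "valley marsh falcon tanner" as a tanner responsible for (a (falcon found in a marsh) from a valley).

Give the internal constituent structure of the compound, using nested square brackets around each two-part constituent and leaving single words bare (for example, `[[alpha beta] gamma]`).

[[valley [marsh falcon]] tanner]

Whole compound: head "tanner", modifier "valley marsh falcon".
"valley marsh falcon" → head "falcon" (specifically "marsh falcon"), modifier "valley".
"marsh falcon" → head "falcon", modifier "marsh".
So the structure is [[valley [marsh falcon]] tanner].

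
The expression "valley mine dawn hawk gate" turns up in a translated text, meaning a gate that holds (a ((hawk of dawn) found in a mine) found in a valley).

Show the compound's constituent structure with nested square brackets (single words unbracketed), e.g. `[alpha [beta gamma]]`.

[[valley [mine [dawn hawk]]] gate]

The outermost head in the paraphrase is "gate", modified by "valley mine dawn hawk".
Inside "valley mine dawn hawk": head "hawk" (specifically "mine dawn hawk"), modifier "valley".
Inside "mine dawn hawk": head "hawk" (specifically "dawn hawk"), modifier "mine".
Inside "dawn hawk": head "hawk", modifier "dawn".
Putting it together: [[valley [mine [dawn hawk]]] gate].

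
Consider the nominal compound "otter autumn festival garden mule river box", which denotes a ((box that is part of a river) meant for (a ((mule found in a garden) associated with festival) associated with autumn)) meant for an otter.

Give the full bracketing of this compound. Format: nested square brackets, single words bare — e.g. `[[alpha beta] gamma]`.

Overall it is a kind of box (specifically "autumn festival garden mule river box"); the modifier is "otter".
Within "autumn festival garden mule river box", the head is "box" (specifically "river box") and the modifier is "autumn festival garden mule".
Within "autumn festival garden mule", the head is "mule" (specifically "festival garden mule") and the modifier is "autumn".
Within "festival garden mule", the head is "mule" (specifically "garden mule") and the modifier is "festival".
Within "garden mule", the head is "mule" and the modifier is "garden".
Within "river box", the head is "box" and the modifier is "river".
So the structure is [otter [[autumn [festival [garden mule]]] [river box]]].

[otter [[autumn [festival [garden mule]]] [river box]]]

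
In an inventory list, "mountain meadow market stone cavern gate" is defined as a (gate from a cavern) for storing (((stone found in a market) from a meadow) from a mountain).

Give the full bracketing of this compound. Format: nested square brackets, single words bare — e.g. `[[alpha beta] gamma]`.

[[mountain [meadow [market stone]]] [cavern gate]]

The outermost head in the paraphrase is "gate" (specifically "cavern gate"), modified by "mountain meadow market stone".
Inside "mountain meadow market stone": head "stone" (specifically "meadow market stone"), modifier "mountain".
Inside "meadow market stone": head "stone" (specifically "market stone"), modifier "meadow".
Inside "market stone": head "stone", modifier "market".
Inside "cavern gate": head "gate", modifier "cavern".
Putting it together: [[mountain [meadow [market stone]]] [cavern gate]].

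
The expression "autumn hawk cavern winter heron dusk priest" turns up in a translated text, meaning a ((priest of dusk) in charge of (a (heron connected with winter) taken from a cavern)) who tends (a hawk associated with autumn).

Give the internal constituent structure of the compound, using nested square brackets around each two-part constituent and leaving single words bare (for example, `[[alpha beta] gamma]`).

Whole compound: head "priest" (specifically "cavern winter heron dusk priest"), modifier "autumn hawk".
Within "autumn hawk", the head is "hawk" and the modifier is "autumn".
Within "cavern winter heron dusk priest", the head is "priest" (specifically "dusk priest") and the modifier is "cavern winter heron".
Within "cavern winter heron", the head is "heron" (specifically "winter heron") and the modifier is "cavern".
Within "winter heron", the head is "heron" and the modifier is "winter".
Within "dusk priest", the head is "priest" and the modifier is "dusk".
Assembled: [[autumn hawk] [[cavern [winter heron]] [dusk priest]]].

[[autumn hawk] [[cavern [winter heron]] [dusk priest]]]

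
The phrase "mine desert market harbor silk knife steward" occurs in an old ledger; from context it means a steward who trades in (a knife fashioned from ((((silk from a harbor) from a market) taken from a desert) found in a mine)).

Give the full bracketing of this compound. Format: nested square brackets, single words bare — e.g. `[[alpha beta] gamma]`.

At the top level: head "steward"; modifier "mine desert market harbor silk knife".
Within "mine desert market harbor silk knife", the head is "knife" and the modifier is "mine desert market harbor silk".
Within "mine desert market harbor silk", the head is "silk" (specifically "desert market harbor silk") and the modifier is "mine".
Within "desert market harbor silk", the head is "silk" (specifically "market harbor silk") and the modifier is "desert".
Within "market harbor silk", the head is "silk" (specifically "harbor silk") and the modifier is "market".
Within "harbor silk", the head is "silk" and the modifier is "harbor".
Assembled: [[[mine [desert [market [harbor silk]]]] knife] steward].

[[[mine [desert [market [harbor silk]]]] knife] steward]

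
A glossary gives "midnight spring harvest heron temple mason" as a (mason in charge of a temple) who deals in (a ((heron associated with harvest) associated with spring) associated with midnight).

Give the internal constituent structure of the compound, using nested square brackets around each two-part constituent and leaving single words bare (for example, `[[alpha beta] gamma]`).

Overall it is a kind of mason (specifically "temple mason"); the modifier is "midnight spring harvest heron".
Inside "midnight spring harvest heron": head "heron" (specifically "spring harvest heron"), modifier "midnight".
Inside "spring harvest heron": head "heron" (specifically "harvest heron"), modifier "spring".
Inside "harvest heron": head "heron", modifier "harvest".
Inside "temple mason": head "mason", modifier "temple".
Putting it together: [[midnight [spring [harvest heron]]] [temple mason]].

[[midnight [spring [harvest heron]]] [temple mason]]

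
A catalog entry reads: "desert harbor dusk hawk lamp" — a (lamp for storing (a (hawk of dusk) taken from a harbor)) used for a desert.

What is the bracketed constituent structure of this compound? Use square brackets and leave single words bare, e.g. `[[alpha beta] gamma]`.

At the top level: head "lamp" (specifically "harbor dusk hawk lamp"); modifier "desert".
Within "harbor dusk hawk lamp", the head is "lamp" and the modifier is "harbor dusk hawk".
Within "harbor dusk hawk", the head is "hawk" (specifically "dusk hawk") and the modifier is "harbor".
Within "dusk hawk", the head is "hawk" and the modifier is "dusk".
Putting it together: [desert [[harbor [dusk hawk]] lamp]].

[desert [[harbor [dusk hawk]] lamp]]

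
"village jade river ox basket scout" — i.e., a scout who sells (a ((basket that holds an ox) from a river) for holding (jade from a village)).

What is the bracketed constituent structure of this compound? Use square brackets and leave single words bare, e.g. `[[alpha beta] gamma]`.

[[[village jade] [river [ox basket]]] scout]

Overall it is a kind of scout; the modifier is "village jade river ox basket".
Within "village jade river ox basket", the head is "basket" (specifically "river ox basket") and the modifier is "village jade".
Within "village jade", the head is "jade" and the modifier is "village".
Within "river ox basket", the head is "basket" (specifically "ox basket") and the modifier is "river".
Within "ox basket", the head is "basket" and the modifier is "ox".
Assembled: [[[village jade] [river [ox basket]]] scout].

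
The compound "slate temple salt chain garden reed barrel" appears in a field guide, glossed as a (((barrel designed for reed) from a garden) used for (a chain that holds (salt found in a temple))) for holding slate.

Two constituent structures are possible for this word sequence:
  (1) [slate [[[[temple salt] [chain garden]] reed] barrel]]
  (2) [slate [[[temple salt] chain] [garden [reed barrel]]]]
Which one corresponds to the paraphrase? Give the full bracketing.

The paraphrase's head is the "barrel" part ("temple salt chain garden reed barrel"); its modifier is "slate".
That top-level split, carried through the inner groups, gives [slate [[[temple salt] chain] [garden [reed barrel]]]].

[slate [[[temple salt] chain] [garden [reed barrel]]]]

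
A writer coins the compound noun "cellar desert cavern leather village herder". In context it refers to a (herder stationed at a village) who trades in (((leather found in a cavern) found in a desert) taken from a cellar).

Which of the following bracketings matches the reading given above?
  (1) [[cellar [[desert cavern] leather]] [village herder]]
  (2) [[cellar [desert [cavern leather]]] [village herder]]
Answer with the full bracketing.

The paraphrase's head is the "herder" part ("village herder"); its modifier is "cellar desert cavern leather".
That top-level split, carried through the inner groups, gives [[cellar [desert [cavern leather]]] [village herder]].

[[cellar [desert [cavern leather]]] [village herder]]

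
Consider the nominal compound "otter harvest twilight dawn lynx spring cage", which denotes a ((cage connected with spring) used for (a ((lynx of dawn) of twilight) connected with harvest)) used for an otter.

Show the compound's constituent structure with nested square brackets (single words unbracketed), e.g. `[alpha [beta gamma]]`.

The outermost head in the paraphrase is "cage" (specifically "harvest twilight dawn lynx spring cage"), modified by "otter".
Within "harvest twilight dawn lynx spring cage", the head is "cage" (specifically "spring cage") and the modifier is "harvest twilight dawn lynx".
Within "harvest twilight dawn lynx", the head is "lynx" (specifically "twilight dawn lynx") and the modifier is "harvest".
Within "twilight dawn lynx", the head is "lynx" (specifically "dawn lynx") and the modifier is "twilight".
Within "dawn lynx", the head is "lynx" and the modifier is "dawn".
Within "spring cage", the head is "cage" and the modifier is "spring".
Putting it together: [otter [[harvest [twilight [dawn lynx]]] [spring cage]]].

[otter [[harvest [twilight [dawn lynx]]] [spring cage]]]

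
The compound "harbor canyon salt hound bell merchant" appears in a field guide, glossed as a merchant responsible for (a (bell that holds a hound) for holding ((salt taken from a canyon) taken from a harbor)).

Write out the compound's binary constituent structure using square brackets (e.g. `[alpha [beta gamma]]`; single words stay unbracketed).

[[[harbor [canyon salt]] [hound bell]] merchant]

At the top level: head "merchant"; modifier "harbor canyon salt hound bell".
Within "harbor canyon salt hound bell", the head is "bell" (specifically "hound bell") and the modifier is "harbor canyon salt".
Within "harbor canyon salt", the head is "salt" (specifically "canyon salt") and the modifier is "harbor".
Within "canyon salt", the head is "salt" and the modifier is "canyon".
Within "hound bell", the head is "bell" and the modifier is "hound".
Assembled: [[[harbor [canyon salt]] [hound bell]] merchant].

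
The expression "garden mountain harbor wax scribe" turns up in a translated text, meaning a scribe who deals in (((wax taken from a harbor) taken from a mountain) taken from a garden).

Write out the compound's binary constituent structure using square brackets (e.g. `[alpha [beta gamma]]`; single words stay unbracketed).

At the top level: head "scribe"; modifier "garden mountain harbor wax".
Within "garden mountain harbor wax", the head is "wax" (specifically "mountain harbor wax") and the modifier is "garden".
Within "mountain harbor wax", the head is "wax" (specifically "harbor wax") and the modifier is "mountain".
Within "harbor wax", the head is "wax" and the modifier is "harbor".
So the structure is [[garden [mountain [harbor wax]]] scribe].

[[garden [mountain [harbor wax]]] scribe]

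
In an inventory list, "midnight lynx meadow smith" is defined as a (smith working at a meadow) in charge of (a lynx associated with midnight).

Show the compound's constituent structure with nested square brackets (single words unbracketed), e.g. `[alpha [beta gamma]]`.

The outermost head in the paraphrase is "smith" (specifically "meadow smith"), modified by "midnight lynx".
Within "midnight lynx", the head is "lynx" and the modifier is "midnight".
Within "meadow smith", the head is "smith" and the modifier is "meadow".
Assembled: [[midnight lynx] [meadow smith]].

[[midnight lynx] [meadow smith]]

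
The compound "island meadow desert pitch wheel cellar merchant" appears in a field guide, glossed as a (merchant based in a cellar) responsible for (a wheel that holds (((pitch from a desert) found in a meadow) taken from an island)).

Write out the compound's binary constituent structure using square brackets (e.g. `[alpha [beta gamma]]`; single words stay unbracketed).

The outermost head in the paraphrase is "merchant" (specifically "cellar merchant"), modified by "island meadow desert pitch wheel".
"island meadow desert pitch wheel" → head "wheel", modifier "island meadow desert pitch".
"island meadow desert pitch" → head "pitch" (specifically "meadow desert pitch"), modifier "island".
"meadow desert pitch" → head "pitch" (specifically "desert pitch"), modifier "meadow".
"desert pitch" → head "pitch", modifier "desert".
"cellar merchant" → head "merchant", modifier "cellar".
Putting it together: [[[island [meadow [desert pitch]]] wheel] [cellar merchant]].

[[[island [meadow [desert pitch]]] wheel] [cellar merchant]]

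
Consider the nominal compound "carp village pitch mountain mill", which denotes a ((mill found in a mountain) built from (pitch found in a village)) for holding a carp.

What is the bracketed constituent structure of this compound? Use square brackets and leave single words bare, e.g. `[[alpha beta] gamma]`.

Whole compound: head "mill" (specifically "village pitch mountain mill"), modifier "carp".
"village pitch mountain mill" → head "mill" (specifically "mountain mill"), modifier "village pitch".
"village pitch" → head "pitch", modifier "village".
"mountain mill" → head "mill", modifier "mountain".
So the structure is [carp [[village pitch] [mountain mill]]].

[carp [[village pitch] [mountain mill]]]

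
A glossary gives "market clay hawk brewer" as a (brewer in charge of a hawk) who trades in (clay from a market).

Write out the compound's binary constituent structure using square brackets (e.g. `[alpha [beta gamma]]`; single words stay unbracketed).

[[market clay] [hawk brewer]]

Whole compound: head "brewer" (specifically "hawk brewer"), modifier "market clay".
Within "market clay", the head is "clay" and the modifier is "market".
Within "hawk brewer", the head is "brewer" and the modifier is "hawk".
Putting it together: [[market clay] [hawk brewer]].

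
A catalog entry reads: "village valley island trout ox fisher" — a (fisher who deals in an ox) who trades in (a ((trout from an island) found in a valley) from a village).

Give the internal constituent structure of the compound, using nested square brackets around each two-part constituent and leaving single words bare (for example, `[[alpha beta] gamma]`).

Overall it is a kind of fisher (specifically "ox fisher"); the modifier is "village valley island trout".
Inside "village valley island trout": head "trout" (specifically "valley island trout"), modifier "village".
Inside "valley island trout": head "trout" (specifically "island trout"), modifier "valley".
Inside "island trout": head "trout", modifier "island".
Inside "ox fisher": head "fisher", modifier "ox".
So the structure is [[village [valley [island trout]]] [ox fisher]].

[[village [valley [island trout]]] [ox fisher]]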